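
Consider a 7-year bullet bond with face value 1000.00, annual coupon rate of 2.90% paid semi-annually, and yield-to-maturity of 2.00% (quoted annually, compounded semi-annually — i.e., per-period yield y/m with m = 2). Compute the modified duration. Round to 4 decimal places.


Coupon per period c = face * coupon_rate / m = 14.500000
Periods per year m = 2; per-period yield y/m = 0.010000
Number of cashflows N = 14
Cashflows (t years, CF_t, discount factor 1/(1+y/m)^(m*t), PV):
  t = 0.5000: CF_t = 14.500000, DF = 0.990099, PV = 14.356436
  t = 1.0000: CF_t = 14.500000, DF = 0.980296, PV = 14.214293
  t = 1.5000: CF_t = 14.500000, DF = 0.970590, PV = 14.073557
  t = 2.0000: CF_t = 14.500000, DF = 0.960980, PV = 13.934215
  t = 2.5000: CF_t = 14.500000, DF = 0.951466, PV = 13.796252
  t = 3.0000: CF_t = 14.500000, DF = 0.942045, PV = 13.659656
  t = 3.5000: CF_t = 14.500000, DF = 0.932718, PV = 13.524412
  t = 4.0000: CF_t = 14.500000, DF = 0.923483, PV = 13.390507
  t = 4.5000: CF_t = 14.500000, DF = 0.914340, PV = 13.257927
  t = 5.0000: CF_t = 14.500000, DF = 0.905287, PV = 13.126661
  t = 5.5000: CF_t = 14.500000, DF = 0.896324, PV = 12.996694
  t = 6.0000: CF_t = 14.500000, DF = 0.887449, PV = 12.868014
  t = 6.5000: CF_t = 14.500000, DF = 0.878663, PV = 12.740608
  t = 7.0000: CF_t = 1014.500000, DF = 0.869963, PV = 882.577433
Price P = sum_t PV_t = 1058.516664
First compute Macaulay numerator sum_t t * PV_t:
  t * PV_t at t = 0.5000: 7.178218
  t * PV_t at t = 1.0000: 14.214293
  t * PV_t at t = 1.5000: 21.110336
  t * PV_t at t = 2.0000: 27.868430
  t * PV_t at t = 2.5000: 34.490631
  t * PV_t at t = 3.0000: 40.978968
  t * PV_t at t = 3.5000: 47.335441
  t * PV_t at t = 4.0000: 53.562027
  t * PV_t at t = 4.5000: 59.660674
  t * PV_t at t = 5.0000: 65.633304
  t * PV_t at t = 5.5000: 71.481816
  t * PV_t at t = 6.0000: 77.208083
  t * PV_t at t = 6.5000: 82.813950
  t * PV_t at t = 7.0000: 6178.042028
Macaulay duration D = 6781.578199 / 1058.516664 = 6.406681
Modified duration = D / (1 + y/m) = 6.406681 / (1 + 0.010000) = 6.343248

Answer: Modified duration = 6.3432


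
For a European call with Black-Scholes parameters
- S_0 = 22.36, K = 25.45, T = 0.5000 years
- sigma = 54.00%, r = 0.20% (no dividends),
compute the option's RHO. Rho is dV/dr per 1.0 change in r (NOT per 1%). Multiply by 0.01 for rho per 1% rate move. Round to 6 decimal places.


Answer: Rho = 3.800889

Derivation:
d1 = -0.1454599697; d2 = -0.5272976315
phi(d1) = 0.3947439964; exp(-qT) = 1.0000000000; exp(-rT) = 0.9990004998
N(d2) = 0.2989934594
Rho = K*T*exp(-rT)*N(d2) = 25.4500 * 0.5000 * 0.9990004998 * 0.2989934594 = 3.800889


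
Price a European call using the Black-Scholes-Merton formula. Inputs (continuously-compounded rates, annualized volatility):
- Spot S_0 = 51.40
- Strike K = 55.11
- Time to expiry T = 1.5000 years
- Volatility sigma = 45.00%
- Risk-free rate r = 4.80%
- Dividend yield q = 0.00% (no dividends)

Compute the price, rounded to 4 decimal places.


d1 = (ln(S/K) + (r - q + 0.5*sigma^2) * T) / (sigma * sqrt(T)) = 0.27975347
d2 = d1 - sigma * sqrt(T) = -0.27138172
exp(-rT) = 0.93053090; exp(-qT) = 1.00000000
C = S_0 * exp(-qT) * N(d1) - K * exp(-rT) * N(d2)
N(d1) = 0.61016668; N(d2) = 0.39304873
C = 51.4000 * 1.00000000 * 0.61016668 - 55.1100 * 0.93053090 * 0.39304873 = 11.2064

Answer: Price = 11.2064


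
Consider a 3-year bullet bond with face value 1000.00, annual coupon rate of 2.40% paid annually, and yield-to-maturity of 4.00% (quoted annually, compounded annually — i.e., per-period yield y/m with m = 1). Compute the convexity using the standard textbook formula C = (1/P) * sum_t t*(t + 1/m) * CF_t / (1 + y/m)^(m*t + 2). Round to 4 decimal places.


Answer: Convexity = 10.7426

Derivation:
Coupon per period c = face * coupon_rate / m = 24.000000
Periods per year m = 1; per-period yield y/m = 0.040000
Number of cashflows N = 3
Cashflows (t years, CF_t, discount factor 1/(1+y/m)^(m*t), PV):
  t = 1.0000: CF_t = 24.000000, DF = 0.961538, PV = 23.076923
  t = 2.0000: CF_t = 24.000000, DF = 0.924556, PV = 22.189349
  t = 3.0000: CF_t = 1024.000000, DF = 0.888996, PV = 910.332271
Price P = sum_t PV_t = 955.598543
Convexity numerator sum_t t*(t + 1/m) * CF_t / (1+y/m)^(m*t + 2):
  t = 1.0000: term = 42.671825
  t = 2.0000: term = 123.091804
  t = 3.0000: term = 10099.840288
Convexity = (1/P) * sum = 10265.603917 / 955.598543 = 10.742591


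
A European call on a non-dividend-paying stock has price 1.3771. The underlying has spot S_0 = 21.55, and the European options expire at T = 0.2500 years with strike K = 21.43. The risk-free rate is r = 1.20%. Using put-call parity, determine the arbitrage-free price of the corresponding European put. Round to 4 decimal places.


Put-call parity: C - P = S_0 * exp(-qT) - K * exp(-rT).
S_0 * exp(-qT) = 21.5500 * 1.00000000 = 21.55000000
K * exp(-rT) = 21.4300 * 0.99700450 = 21.36580634
P = C - S*exp(-qT) + K*exp(-rT)
P = 1.3771 - 21.55000000 + 21.36580634 = 1.1929

Answer: Put price = 1.1929


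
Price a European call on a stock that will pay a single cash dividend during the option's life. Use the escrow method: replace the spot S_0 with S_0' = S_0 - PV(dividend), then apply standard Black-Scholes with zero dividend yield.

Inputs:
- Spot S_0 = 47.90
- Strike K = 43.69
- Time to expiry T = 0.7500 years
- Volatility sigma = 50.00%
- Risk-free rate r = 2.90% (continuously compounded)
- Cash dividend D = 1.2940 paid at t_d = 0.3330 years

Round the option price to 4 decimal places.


PV(D) = D * exp(-r * t_d) = 1.2940 * 0.99038948 = 1.28156399
S_0' = S_0 - PV(D) = 47.9000 - 1.28156399 = 46.61843601
d1 = (ln(S_0'/K) + (r + sigma^2/2)*T) / (sigma*sqrt(T)) = 0.41656247
d2 = d1 - sigma*sqrt(T) = -0.01645023
exp(-rT) = 0.97848483
N(d1) = 0.66150077; N(d2) = 0.49343760
C = S_0' * N(d1) - K * exp(-rT) * N(d2) = 46.61843601 * 0.66150077 - 43.6900 * 0.97848483 * 0.49343760 = 9.7437

Answer: Price = 9.7437


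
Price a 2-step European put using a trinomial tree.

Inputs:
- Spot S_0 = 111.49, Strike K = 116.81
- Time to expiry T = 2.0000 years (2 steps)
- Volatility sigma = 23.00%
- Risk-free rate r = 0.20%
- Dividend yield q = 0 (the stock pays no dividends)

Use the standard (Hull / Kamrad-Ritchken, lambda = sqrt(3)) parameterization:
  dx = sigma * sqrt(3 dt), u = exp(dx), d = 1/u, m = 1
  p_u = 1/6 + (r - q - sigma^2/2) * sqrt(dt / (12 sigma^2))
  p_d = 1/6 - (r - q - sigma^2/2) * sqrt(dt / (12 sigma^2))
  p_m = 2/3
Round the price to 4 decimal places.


Answer: Price = V(0,0) = 16.2168

Derivation:
dt = T/N = 1.000000; dx = sigma*sqrt(3*dt) = 0.398372
u = exp(dx) = 1.489398; d = 1/u = 0.671412
p_u = 0.135979, p_m = 0.666667, p_d = 0.197354
Discount per step: exp(-r*dt) = 0.998002
Stock lattice S(k, j) with j the centered position index:
  k=0: S(0,+0) = 111.4900
  k=1: S(1,-1) = 74.8558; S(1,+0) = 111.4900; S(1,+1) = 166.0529
  k=2: S(2,-2) = 50.2591; S(2,-1) = 74.8558; S(2,+0) = 111.4900; S(2,+1) = 166.0529; S(2,+2) = 247.3188
Terminal payoffs V(N, j) = max(K - S_T, 0):
  V(2,-2) = 66.550905; V(2,-1) = 41.954229; V(2,+0) = 5.320000; V(2,+1) = 0.000000; V(2,+2) = 0.000000
Backward induction: V(k, j) = exp(-r*dt) * [p_u * V(k+1, j+1) + p_m * V(k+1, j) + p_d * V(k+1, j-1)]
  V(1,-1) = exp(-r*dt) * [p_u*5.320000 + p_m*41.954229 + p_d*66.550905] = 41.743418
  V(1,+0) = exp(-r*dt) * [p_u*0.000000 + p_m*5.320000 + p_d*41.954229] = 11.802876
  V(1,+1) = exp(-r*dt) * [p_u*0.000000 + p_m*0.000000 + p_d*5.320000] = 1.047826
  V(0,+0) = exp(-r*dt) * [p_u*1.047826 + p_m*11.802876 + p_d*41.743418] = 16.216835


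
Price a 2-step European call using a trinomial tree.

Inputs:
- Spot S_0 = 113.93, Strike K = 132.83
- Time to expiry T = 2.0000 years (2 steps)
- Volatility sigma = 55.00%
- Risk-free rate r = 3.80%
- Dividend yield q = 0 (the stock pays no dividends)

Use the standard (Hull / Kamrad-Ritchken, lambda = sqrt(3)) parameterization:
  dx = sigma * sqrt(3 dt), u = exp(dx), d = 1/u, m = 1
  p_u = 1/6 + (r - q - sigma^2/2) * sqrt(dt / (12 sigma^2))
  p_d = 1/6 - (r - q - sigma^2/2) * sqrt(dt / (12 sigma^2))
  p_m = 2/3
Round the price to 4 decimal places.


Answer: Price = V(0,0) = 28.2809

Derivation:
dt = T/N = 1.000000; dx = sigma*sqrt(3*dt) = 0.952628
u = exp(dx) = 2.592514; d = 1/u = 0.385726
p_u = 0.107226, p_m = 0.666667, p_d = 0.226108
Discount per step: exp(-r*dt) = 0.962713
Stock lattice S(k, j) with j the centered position index:
  k=0: S(0,+0) = 113.9300
  k=1: S(1,-1) = 43.9458; S(1,+0) = 113.9300; S(1,+1) = 295.3651
  k=2: S(2,-2) = 16.9510; S(2,-1) = 43.9458; S(2,+0) = 113.9300; S(2,+1) = 295.3651; S(2,+2) = 765.7380
Terminal payoffs V(N, j) = max(S_T - K, 0):
  V(2,-2) = 0.000000; V(2,-1) = 0.000000; V(2,+0) = 0.000000; V(2,+1) = 162.535085; V(2,+2) = 632.908029
Backward induction: V(k, j) = exp(-r*dt) * [p_u * V(k+1, j+1) + p_m * V(k+1, j) + p_d * V(k+1, j-1)]
  V(1,-1) = exp(-r*dt) * [p_u*0.000000 + p_m*0.000000 + p_d*0.000000] = 0.000000
  V(1,+0) = exp(-r*dt) * [p_u*162.535085 + p_m*0.000000 + p_d*0.000000] = 16.778122
  V(1,+1) = exp(-r*dt) * [p_u*632.908029 + p_m*162.535085 + p_d*0.000000] = 169.650058
  V(0,+0) = exp(-r*dt) * [p_u*169.650058 + p_m*16.778122 + p_d*0.000000] = 28.280928


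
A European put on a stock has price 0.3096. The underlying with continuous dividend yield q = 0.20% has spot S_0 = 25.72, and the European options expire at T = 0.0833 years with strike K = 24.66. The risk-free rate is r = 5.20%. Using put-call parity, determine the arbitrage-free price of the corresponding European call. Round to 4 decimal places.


Answer: Call price = 1.4719

Derivation:
Put-call parity: C - P = S_0 * exp(-qT) - K * exp(-rT).
S_0 * exp(-qT) = 25.7200 * 0.99983341 = 25.71571540
K * exp(-rT) = 24.6600 * 0.99567777 = 24.55341376
C = P + S*exp(-qT) - K*exp(-rT)
C = 0.3096 + 25.71571540 - 24.55341376 = 1.4719


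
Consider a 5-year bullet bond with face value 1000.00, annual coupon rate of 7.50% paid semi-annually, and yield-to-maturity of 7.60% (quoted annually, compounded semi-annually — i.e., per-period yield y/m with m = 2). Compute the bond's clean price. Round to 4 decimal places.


Answer: Price = 995.9039

Derivation:
Coupon per period c = face * coupon_rate / m = 37.500000
Periods per year m = 2; per-period yield y/m = 0.038000
Number of cashflows N = 10
Cashflows (t years, CF_t, discount factor 1/(1+y/m)^(m*t), PV):
  t = 0.5000: CF_t = 37.500000, DF = 0.963391, PV = 36.127168
  t = 1.0000: CF_t = 37.500000, DF = 0.928122, PV = 34.804593
  t = 1.5000: CF_t = 37.500000, DF = 0.894145, PV = 33.530437
  t = 2.0000: CF_t = 37.500000, DF = 0.861411, PV = 32.302925
  t = 2.5000: CF_t = 37.500000, DF = 0.829876, PV = 31.120352
  t = 3.0000: CF_t = 37.500000, DF = 0.799495, PV = 29.981071
  t = 3.5000: CF_t = 37.500000, DF = 0.770227, PV = 28.883498
  t = 4.0000: CF_t = 37.500000, DF = 0.742030, PV = 27.826106
  t = 4.5000: CF_t = 37.500000, DF = 0.714865, PV = 26.807424
  t = 5.0000: CF_t = 1037.500000, DF = 0.688694, PV = 714.520297
Price P = sum_t PV_t = 995.903872


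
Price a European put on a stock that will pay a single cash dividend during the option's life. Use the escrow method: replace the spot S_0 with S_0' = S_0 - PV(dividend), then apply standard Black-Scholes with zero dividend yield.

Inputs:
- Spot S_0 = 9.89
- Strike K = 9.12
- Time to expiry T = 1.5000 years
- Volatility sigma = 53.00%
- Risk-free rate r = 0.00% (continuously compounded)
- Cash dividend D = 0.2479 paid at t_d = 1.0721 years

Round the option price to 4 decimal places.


Answer: Price = 2.1347

Derivation:
PV(D) = D * exp(-r * t_d) = 0.2479 * 1.00000000 = 0.24790000
S_0' = S_0 - PV(D) = 9.8900 - 0.24790000 = 9.64210000
d1 = (ln(S_0'/K) + (r + sigma^2/2)*T) / (sigma*sqrt(T)) = 0.41031899
d2 = d1 - sigma*sqrt(T) = -0.23879579
exp(-rT) = 1.00000000
N(-d1) = 0.34078598; N(-d2) = 0.59436803
P = K * exp(-rT) * N(-d2) - S_0' * N(-d1) = 9.1200 * 1.00000000 * 0.59436803 - 9.64210000 * 0.34078598 = 2.1347


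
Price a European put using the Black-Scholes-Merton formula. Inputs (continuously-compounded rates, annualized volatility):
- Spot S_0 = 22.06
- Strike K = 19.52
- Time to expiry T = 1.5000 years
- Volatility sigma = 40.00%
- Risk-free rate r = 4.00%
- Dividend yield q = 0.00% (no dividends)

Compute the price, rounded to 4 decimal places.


d1 = (ln(S/K) + (r - q + 0.5*sigma^2) * T) / (sigma * sqrt(T)) = 0.61712125
d2 = d1 - sigma * sqrt(T) = 0.12722330
exp(-rT) = 0.94176453; exp(-qT) = 1.00000000
P = K * exp(-rT) * N(-d2) - S_0 * exp(-qT) * N(-d1)
N(-d1) = 0.26857738; N(-d2) = 0.44938183
P = 19.5200 * 0.94176453 * 0.44938183 - 22.0600 * 1.00000000 * 0.26857738 = 2.3363

Answer: Price = 2.3363


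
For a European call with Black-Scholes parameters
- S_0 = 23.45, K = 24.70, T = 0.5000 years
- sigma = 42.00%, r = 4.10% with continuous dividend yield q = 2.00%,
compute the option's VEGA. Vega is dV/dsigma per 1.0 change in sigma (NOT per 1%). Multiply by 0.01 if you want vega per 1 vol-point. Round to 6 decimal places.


Answer: Vega = 6.549037

Derivation:
d1 = 0.0089811022; d2 = -0.2880037459
phi(d1) = 0.3989261913; exp(-qT) = 0.9900498337; exp(-rT) = 0.9797086965
Vega = S * exp(-qT) * phi(d1) * sqrt(T) = 23.4500 * 0.9900498337 * 0.3989261913 * 0.7071067812 = 6.549037


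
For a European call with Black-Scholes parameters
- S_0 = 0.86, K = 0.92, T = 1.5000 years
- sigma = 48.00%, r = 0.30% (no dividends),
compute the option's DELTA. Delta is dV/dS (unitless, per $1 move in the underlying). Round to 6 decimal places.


Answer: Delta = 0.574120

Derivation:
d1 = 0.1868734763; d2 = -0.4010040620
phi(d1) = 0.3920368724; exp(-qT) = 1.0000000000; exp(-rT) = 0.9955101098
N(d1) = 0.5741200822
Delta = exp(-qT) * N(d1) = 1.0000000000 * 0.5741200822 = 0.574120


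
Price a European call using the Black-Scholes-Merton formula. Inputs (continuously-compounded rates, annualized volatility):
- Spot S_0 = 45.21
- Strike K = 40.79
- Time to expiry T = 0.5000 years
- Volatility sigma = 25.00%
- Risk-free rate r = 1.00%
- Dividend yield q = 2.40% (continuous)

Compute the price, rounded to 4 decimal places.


Answer: Price = 5.4741

Derivation:
d1 = (ln(S/K) + (r - q + 0.5*sigma^2) * T) / (sigma * sqrt(T)) = 0.63077516
d2 = d1 - sigma * sqrt(T) = 0.45399846
exp(-rT) = 0.99501248; exp(-qT) = 0.98807171
C = S_0 * exp(-qT) * N(d1) - K * exp(-rT) * N(d2)
N(d1) = 0.73590623; N(d2) = 0.67508503
C = 45.2100 * 0.98807171 * 0.73590623 - 40.7900 * 0.99501248 * 0.67508503 = 5.4741


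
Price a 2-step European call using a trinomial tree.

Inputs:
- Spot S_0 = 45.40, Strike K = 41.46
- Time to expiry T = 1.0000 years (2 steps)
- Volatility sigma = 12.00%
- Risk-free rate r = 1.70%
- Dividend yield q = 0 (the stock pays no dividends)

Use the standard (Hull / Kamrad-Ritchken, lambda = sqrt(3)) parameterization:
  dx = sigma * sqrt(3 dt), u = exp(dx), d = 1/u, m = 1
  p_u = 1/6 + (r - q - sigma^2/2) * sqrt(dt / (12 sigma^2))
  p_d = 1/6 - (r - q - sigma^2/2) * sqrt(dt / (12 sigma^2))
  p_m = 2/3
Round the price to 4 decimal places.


Answer: Price = V(0,0) = 5.2518

Derivation:
dt = T/N = 0.500000; dx = sigma*sqrt(3*dt) = 0.146969
u = exp(dx) = 1.158319; d = 1/u = 0.863320
p_u = 0.183337, p_m = 0.666667, p_d = 0.149997
Discount per step: exp(-r*dt) = 0.991536
Stock lattice S(k, j) with j the centered position index:
  k=0: S(0,+0) = 45.4000
  k=1: S(1,-1) = 39.1947; S(1,+0) = 45.4000; S(1,+1) = 52.5877
  k=2: S(2,-2) = 33.8376; S(2,-1) = 39.1947; S(2,+0) = 45.4000; S(2,+1) = 52.5877; S(2,+2) = 60.9133
Terminal payoffs V(N, j) = max(S_T - K, 0):
  V(2,-2) = 0.000000; V(2,-1) = 0.000000; V(2,+0) = 3.940000; V(2,+1) = 11.127660; V(2,+2) = 19.453259
Backward induction: V(k, j) = exp(-r*dt) * [p_u * V(k+1, j+1) + p_m * V(k+1, j) + p_d * V(k+1, j-1)]
  V(1,-1) = exp(-r*dt) * [p_u*3.940000 + p_m*0.000000 + p_d*0.000000] = 0.716233
  V(1,+0) = exp(-r*dt) * [p_u*11.127660 + p_m*3.940000 + p_d*0.000000] = 4.627277
  V(1,+1) = exp(-r*dt) * [p_u*19.453259 + p_m*11.127660 + p_d*3.940000] = 11.477946
  V(0,+0) = exp(-r*dt) * [p_u*11.477946 + p_m*4.627277 + p_d*0.716233] = 5.251783


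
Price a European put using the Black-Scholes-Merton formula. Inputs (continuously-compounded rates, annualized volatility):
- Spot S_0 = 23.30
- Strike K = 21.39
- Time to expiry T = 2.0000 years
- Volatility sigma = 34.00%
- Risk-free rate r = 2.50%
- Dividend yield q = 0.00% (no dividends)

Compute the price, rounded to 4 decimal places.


d1 = (ln(S/K) + (r - q + 0.5*sigma^2) * T) / (sigma * sqrt(T)) = 0.52228121
d2 = d1 - sigma * sqrt(T) = 0.04144860
exp(-rT) = 0.95122942; exp(-qT) = 1.00000000
P = K * exp(-rT) * N(-d2) - S_0 * exp(-qT) * N(-d1)
N(-d1) = 0.30073728; N(-d2) = 0.48346914
P = 21.3900 * 0.95122942 * 0.48346914 - 23.3000 * 1.00000000 * 0.30073728 = 2.8299

Answer: Price = 2.8299


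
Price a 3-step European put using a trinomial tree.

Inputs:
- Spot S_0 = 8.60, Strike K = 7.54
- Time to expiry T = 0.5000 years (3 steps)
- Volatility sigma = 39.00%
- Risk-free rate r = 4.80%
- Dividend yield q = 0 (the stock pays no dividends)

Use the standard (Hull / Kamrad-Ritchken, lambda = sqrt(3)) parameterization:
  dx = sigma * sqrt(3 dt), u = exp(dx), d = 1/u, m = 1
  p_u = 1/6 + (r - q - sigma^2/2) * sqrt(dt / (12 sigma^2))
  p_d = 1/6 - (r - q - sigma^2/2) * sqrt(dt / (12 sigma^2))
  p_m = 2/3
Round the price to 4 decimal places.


dt = T/N = 0.166667; dx = sigma*sqrt(3*dt) = 0.275772
u = exp(dx) = 1.317547; d = 1/u = 0.758986
p_u = 0.158190, p_m = 0.666667, p_d = 0.175143
Discount per step: exp(-r*dt) = 0.992032
Stock lattice S(k, j) with j the centered position index:
  k=0: S(0,+0) = 8.6000
  k=1: S(1,-1) = 6.5273; S(1,+0) = 8.6000; S(1,+1) = 11.3309
  k=2: S(2,-2) = 4.9541; S(2,-1) = 6.5273; S(2,+0) = 8.6000; S(2,+1) = 11.3309; S(2,+2) = 14.9290
  k=3: S(3,-3) = 3.7601; S(3,-2) = 4.9541; S(3,-1) = 6.5273; S(3,+0) = 8.6000; S(3,+1) = 11.3309; S(3,+2) = 14.9290; S(3,+3) = 19.6697
Terminal payoffs V(N, j) = max(K - S_T, 0):
  V(3,-3) = 3.779894; V(3,-2) = 2.585883; V(3,-1) = 1.012718; V(3,+0) = 0.000000; V(3,+1) = 0.000000; V(3,+2) = 0.000000; V(3,+3) = 0.000000
Backward induction: V(k, j) = exp(-r*dt) * [p_u * V(k+1, j+1) + p_m * V(k+1, j) + p_d * V(k+1, j-1)]
  V(2,-2) = exp(-r*dt) * [p_u*1.012718 + p_m*2.585883 + p_d*3.779894] = 2.525858
  V(2,-1) = exp(-r*dt) * [p_u*0.000000 + p_m*1.012718 + p_d*2.585883] = 1.119056
  V(2,+0) = exp(-r*dt) * [p_u*0.000000 + p_m*0.000000 + p_d*1.012718] = 0.175957
  V(2,+1) = exp(-r*dt) * [p_u*0.000000 + p_m*0.000000 + p_d*0.000000] = 0.000000
  V(2,+2) = exp(-r*dt) * [p_u*0.000000 + p_m*0.000000 + p_d*0.000000] = 0.000000
  V(1,-1) = exp(-r*dt) * [p_u*0.175957 + p_m*1.119056 + p_d*2.525858] = 1.206567
  V(1,+0) = exp(-r*dt) * [p_u*0.000000 + p_m*0.175957 + p_d*1.119056] = 0.310803
  V(1,+1) = exp(-r*dt) * [p_u*0.000000 + p_m*0.000000 + p_d*0.175957] = 0.030572
  V(0,+0) = exp(-r*dt) * [p_u*0.030572 + p_m*0.310803 + p_d*1.206567] = 0.419987

Answer: Price = V(0,0) = 0.4200


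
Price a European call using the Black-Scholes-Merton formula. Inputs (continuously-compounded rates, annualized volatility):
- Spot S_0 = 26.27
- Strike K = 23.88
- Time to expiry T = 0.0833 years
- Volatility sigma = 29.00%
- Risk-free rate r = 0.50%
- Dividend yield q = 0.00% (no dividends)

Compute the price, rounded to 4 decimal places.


d1 = (ln(S/K) + (r - q + 0.5*sigma^2) * T) / (sigma * sqrt(T)) = 1.18646015
d2 = d1 - sigma * sqrt(T) = 1.10276110
exp(-rT) = 0.99958359; exp(-qT) = 1.00000000
C = S_0 * exp(-qT) * N(d1) - K * exp(-rT) * N(d2)
N(d1) = 0.88227968; N(d2) = 0.86493454
C = 26.2700 * 1.00000000 * 0.88227968 - 23.8800 * 0.99958359 * 0.86493454 = 2.5315

Answer: Price = 2.5315


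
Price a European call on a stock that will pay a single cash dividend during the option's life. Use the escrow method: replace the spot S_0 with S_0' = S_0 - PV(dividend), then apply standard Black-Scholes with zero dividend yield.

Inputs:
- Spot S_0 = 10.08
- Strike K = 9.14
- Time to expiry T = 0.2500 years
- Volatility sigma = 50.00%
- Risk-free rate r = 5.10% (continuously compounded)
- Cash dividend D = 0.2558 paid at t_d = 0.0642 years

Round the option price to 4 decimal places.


Answer: Price = 1.3913

Derivation:
PV(D) = D * exp(-r * t_d) = 0.2558 * 0.99673115 = 0.25496383
S_0' = S_0 - PV(D) = 10.0800 - 0.25496383 = 9.82503617
d1 = (ln(S_0'/K) + (r + sigma^2/2)*T) / (sigma*sqrt(T)) = 0.46509382
d2 = d1 - sigma*sqrt(T) = 0.21509382
exp(-rT) = 0.98733094
N(d1) = 0.67906786; N(d2) = 0.58515291
C = S_0' * N(d1) - K * exp(-rT) * N(d2) = 9.82503617 * 0.67906786 - 9.1400 * 0.98733094 * 0.58515291 = 1.3913


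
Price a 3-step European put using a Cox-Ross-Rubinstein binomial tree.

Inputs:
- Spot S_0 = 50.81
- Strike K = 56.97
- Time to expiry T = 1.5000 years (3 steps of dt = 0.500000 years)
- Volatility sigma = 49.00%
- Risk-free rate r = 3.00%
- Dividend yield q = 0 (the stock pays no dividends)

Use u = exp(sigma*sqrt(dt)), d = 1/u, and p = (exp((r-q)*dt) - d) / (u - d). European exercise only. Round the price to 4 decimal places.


dt = T/N = 0.500000
u = exp(sigma*sqrt(dt)) = 1.414084; d = 1/u = 0.707171
p = (exp((r-q)*dt) - d) / (u - d) = 0.435615
Discount per step: exp(-r*dt) = 0.985112
Stock lattice S(k, i) with i counting down-moves:
  k=0: S(0,0) = 50.8100
  k=1: S(1,0) = 71.8496; S(1,1) = 35.9314
  k=2: S(2,0) = 101.6015; S(2,1) = 50.8100; S(2,2) = 25.4096
  k=3: S(3,0) = 143.6730; S(3,1) = 71.8496; S(3,2) = 35.9314; S(3,3) = 17.9690
Terminal payoffs V(N, i) = max(K - S_T, 0):
  V(3,0) = 0.000000; V(3,1) = 0.000000; V(3,2) = 21.038625; V(3,3) = 39.001033
Backward induction: V(k, i) = exp(-r*dt) * [p * V(k+1, i) + (1-p) * V(k+1, i+1)].
  V(2,0) = exp(-r*dt) * [p*0.000000 + (1-p)*0.000000] = 0.000000
  V(2,1) = exp(-r*dt) * [p*0.000000 + (1-p)*21.038625] = 11.697112
  V(2,2) = exp(-r*dt) * [p*21.038625 + (1-p)*39.001033] = 30.712189
  V(1,0) = exp(-r*dt) * [p*0.000000 + (1-p)*11.697112] = 6.503393
  V(1,1) = exp(-r*dt) * [p*11.697112 + (1-p)*30.712189] = 22.095020
  V(0,0) = exp(-r*dt) * [p*6.503393 + (1-p)*22.095020] = 15.075245

Answer: Price = V(0,0) = 15.0752


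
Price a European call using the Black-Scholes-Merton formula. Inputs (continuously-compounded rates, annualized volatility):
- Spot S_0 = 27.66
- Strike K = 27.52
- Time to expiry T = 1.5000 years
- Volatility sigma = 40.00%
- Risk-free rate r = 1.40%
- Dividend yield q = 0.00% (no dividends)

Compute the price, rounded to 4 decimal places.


d1 = (ln(S/K) + (r - q + 0.5*sigma^2) * T) / (sigma * sqrt(T)) = 0.29817294
d2 = d1 - sigma * sqrt(T) = -0.19172501
exp(-rT) = 0.97921896; exp(-qT) = 1.00000000
C = S_0 * exp(-qT) * N(d1) - K * exp(-rT) * N(d2)
N(d1) = 0.61721441; N(d2) = 0.42397881
C = 27.6600 * 1.00000000 * 0.61721441 - 27.5200 * 0.97921896 * 0.42397881 = 5.6467

Answer: Price = 5.6467


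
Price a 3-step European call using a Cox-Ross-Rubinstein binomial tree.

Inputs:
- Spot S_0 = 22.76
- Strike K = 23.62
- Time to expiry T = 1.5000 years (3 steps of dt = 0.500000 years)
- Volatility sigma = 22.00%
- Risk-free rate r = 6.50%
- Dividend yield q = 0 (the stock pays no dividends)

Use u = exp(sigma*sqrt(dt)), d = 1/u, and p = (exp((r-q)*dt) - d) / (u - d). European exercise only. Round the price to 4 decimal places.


Answer: Price = V(0,0) = 3.2205

Derivation:
dt = T/N = 0.500000
u = exp(sigma*sqrt(dt)) = 1.168316; d = 1/u = 0.855933
p = (exp((r-q)*dt) - d) / (u - d) = 0.566935
Discount per step: exp(-r*dt) = 0.968022
Stock lattice S(k, i) with i counting down-moves:
  k=0: S(0,0) = 22.7600
  k=1: S(1,0) = 26.5909; S(1,1) = 19.4810
  k=2: S(2,0) = 31.0665; S(2,1) = 22.7600; S(2,2) = 16.6745
  k=3: S(3,0) = 36.2955; S(3,1) = 26.5909; S(3,2) = 19.4810; S(3,3) = 14.2722
Terminal payoffs V(N, i) = max(S_T - K, 0):
  V(3,0) = 12.675548; V(3,1) = 2.970875; V(3,2) = 0.000000; V(3,3) = 0.000000
Backward induction: V(k, i) = exp(-r*dt) * [p * V(k+1, i) + (1-p) * V(k+1, i+1)].
  V(2,0) = exp(-r*dt) * [p*12.675548 + (1-p)*2.970875] = 8.201857
  V(2,1) = exp(-r*dt) * [p*2.970875 + (1-p)*0.000000] = 1.630434
  V(2,2) = exp(-r*dt) * [p*0.000000 + (1-p)*0.000000] = 0.000000
  V(1,0) = exp(-r*dt) * [p*8.201857 + (1-p)*1.630434] = 5.184734
  V(1,1) = exp(-r*dt) * [p*1.630434 + (1-p)*0.000000] = 0.894792
  V(0,0) = exp(-r*dt) * [p*5.184734 + (1-p)*0.894792] = 3.220525


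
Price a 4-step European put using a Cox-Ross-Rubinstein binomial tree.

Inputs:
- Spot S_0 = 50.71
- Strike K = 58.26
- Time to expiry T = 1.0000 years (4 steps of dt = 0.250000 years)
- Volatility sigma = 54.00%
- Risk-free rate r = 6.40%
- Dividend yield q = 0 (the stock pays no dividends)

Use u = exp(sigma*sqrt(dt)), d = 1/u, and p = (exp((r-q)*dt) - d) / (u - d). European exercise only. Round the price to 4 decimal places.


dt = T/N = 0.250000
u = exp(sigma*sqrt(dt)) = 1.309964; d = 1/u = 0.763379
p = (exp((r-q)*dt) - d) / (u - d) = 0.462415
Discount per step: exp(-r*dt) = 0.984127
Stock lattice S(k, i) with i counting down-moves:
  k=0: S(0,0) = 50.7100
  k=1: S(1,0) = 66.4283; S(1,1) = 38.7110
  k=2: S(2,0) = 87.0187; S(2,1) = 50.7100; S(2,2) = 29.5512
  k=3: S(3,0) = 113.9914; S(3,1) = 66.4283; S(3,2) = 38.7110; S(3,3) = 22.5588
  k=4: S(4,0) = 149.3247; S(4,1) = 87.0187; S(4,2) = 50.7100; S(4,3) = 29.5512; S(4,4) = 17.2209
Terminal payoffs V(N, i) = max(K - S_T, 0):
  V(4,0) = 0.000000; V(4,1) = 0.000000; V(4,2) = 7.550000; V(4,3) = 28.708836; V(4,4) = 41.039111
Backward induction: V(k, i) = exp(-r*dt) * [p * V(k+1, i) + (1-p) * V(k+1, i+1)].
  V(3,0) = exp(-r*dt) * [p*0.000000 + (1-p)*0.000000] = 0.000000
  V(3,1) = exp(-r*dt) * [p*0.000000 + (1-p)*7.550000] = 3.994342
  V(3,2) = exp(-r*dt) * [p*7.550000 + (1-p)*28.708836] = 18.624284
  V(3,3) = exp(-r*dt) * [p*28.708836 + (1-p)*41.039111] = 34.776505
  V(2,0) = exp(-r*dt) * [p*0.000000 + (1-p)*3.994342] = 2.113214
  V(2,1) = exp(-r*dt) * [p*3.994342 + (1-p)*18.624284] = 11.670939
  V(2,2) = exp(-r*dt) * [p*18.624284 + (1-p)*34.776505] = 26.874030
  V(1,0) = exp(-r*dt) * [p*2.113214 + (1-p)*11.670939] = 7.136204
  V(1,1) = exp(-r*dt) * [p*11.670939 + (1-p)*26.874030] = 19.528914
  V(0,0) = exp(-r*dt) * [p*7.136204 + (1-p)*19.528914] = 13.579320

Answer: Price = V(0,0) = 13.5793


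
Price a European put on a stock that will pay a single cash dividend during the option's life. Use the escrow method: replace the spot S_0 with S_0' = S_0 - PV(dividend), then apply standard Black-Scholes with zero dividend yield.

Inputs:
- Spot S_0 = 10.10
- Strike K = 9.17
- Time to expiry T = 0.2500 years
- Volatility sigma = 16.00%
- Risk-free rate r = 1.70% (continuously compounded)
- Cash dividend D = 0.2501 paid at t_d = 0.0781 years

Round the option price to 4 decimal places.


Answer: Price = 0.0697

Derivation:
PV(D) = D * exp(-r * t_d) = 0.2501 * 0.99867318 = 0.24976816
S_0' = S_0 - PV(D) = 10.1000 - 0.24976816 = 9.85023184
d1 = (ln(S_0'/K) + (r + sigma^2/2)*T) / (sigma*sqrt(T)) = 0.98759632
d2 = d1 - sigma*sqrt(T) = 0.90759632
exp(-rT) = 0.99575902
N(-d1) = 0.16167520; N(-d2) = 0.18204577
P = K * exp(-rT) * N(-d2) - S_0' * N(-d1) = 9.1700 * 0.99575902 * 0.18204577 - 9.85023184 * 0.16167520 = 0.0697


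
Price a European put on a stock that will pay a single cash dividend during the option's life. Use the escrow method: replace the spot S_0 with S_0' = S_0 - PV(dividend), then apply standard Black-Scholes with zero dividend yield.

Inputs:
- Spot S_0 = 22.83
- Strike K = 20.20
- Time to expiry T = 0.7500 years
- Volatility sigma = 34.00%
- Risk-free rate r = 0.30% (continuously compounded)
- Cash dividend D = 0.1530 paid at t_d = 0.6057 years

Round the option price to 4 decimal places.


PV(D) = D * exp(-r * t_d) = 0.1530 * 0.99818455 = 0.15272224
S_0' = S_0 - PV(D) = 22.8300 - 0.15272224 = 22.67727776
d1 = (ln(S_0'/K) + (r + sigma^2/2)*T) / (sigma*sqrt(T)) = 0.54773845
d2 = d1 - sigma*sqrt(T) = 0.25328981
exp(-rT) = 0.99775253
N(-d1) = 0.29193575; N(-d2) = 0.40002214
P = K * exp(-rT) * N(-d2) - S_0' * N(-d1) = 20.2000 * 0.99775253 * 0.40002214 - 22.67727776 * 0.29193575 = 1.4420

Answer: Price = 1.4420


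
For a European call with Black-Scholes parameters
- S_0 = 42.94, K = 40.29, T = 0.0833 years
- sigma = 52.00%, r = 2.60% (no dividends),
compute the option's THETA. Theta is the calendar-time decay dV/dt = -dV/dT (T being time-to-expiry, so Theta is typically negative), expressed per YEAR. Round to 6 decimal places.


d1 = 0.5139120224; d2 = 0.3638309777
phi(d1) = 0.3495910219; exp(-qT) = 1.0000000000; exp(-rT) = 0.9978365437
Theta = -S*exp(-qT)*phi(d1)*sigma/(2*sqrt(T)) - r*K*exp(-rT)*N(d2) + q*S*exp(-qT)*N(d1)
N(d1) = 0.6963432492; N(d2) = 0.6420078856; sqrt(T) = 0.2886173938
Term 1 = -42.9400 * 1.0000000000 * 0.3495910219 * 0.5200 / (2 * 0.2886173938) = -13.5230034251
Term 2 = -0.0260 * 40.2900 * 0.9978365437 * 0.6420078856 = -0.6710739535
Term 3 = 0 (no dividend yield, q = 0)
Theta = -13.5230034251 + (-0.6710739535) + (0.0000000000) = -14.194077

Answer: Theta = -14.194077


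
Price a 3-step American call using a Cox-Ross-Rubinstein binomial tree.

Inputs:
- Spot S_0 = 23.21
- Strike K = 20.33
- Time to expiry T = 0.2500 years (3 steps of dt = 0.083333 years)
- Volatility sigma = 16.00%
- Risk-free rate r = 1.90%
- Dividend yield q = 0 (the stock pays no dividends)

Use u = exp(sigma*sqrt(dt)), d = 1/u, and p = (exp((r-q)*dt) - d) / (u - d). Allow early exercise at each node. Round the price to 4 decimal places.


dt = T/N = 0.083333
u = exp(sigma*sqrt(dt)) = 1.047271; d = 1/u = 0.954862
p = (exp((r-q)*dt) - d) / (u - d) = 0.505603
Discount per step: exp(-r*dt) = 0.998418
Stock lattice S(k, i) with i counting down-moves:
  k=0: S(0,0) = 23.2100
  k=1: S(1,0) = 24.3072; S(1,1) = 22.1624
  k=2: S(2,0) = 25.4562; S(2,1) = 23.2100; S(2,2) = 21.1620
  k=3: S(3,0) = 26.6595; S(3,1) = 24.3072; S(3,2) = 22.1624; S(3,3) = 20.2068
Terminal payoffs V(N, i) = max(S_T - K, 0):
  V(3,0) = 6.329546; V(3,1) = 3.977167; V(3,2) = 1.832357; V(3,3) = 0.000000
Backward induction: V(k, i) = exp(-r*dt) * [p * V(k+1, i) + (1-p) * V(k+1, i+1)]; then take max(V_cont, immediate exercise) for American.
  V(2,0) = exp(-r*dt) * [p*6.329546 + (1-p)*3.977167] = 5.158362; exercise = 5.126198; V(2,0) = max -> 5.158362
  V(2,1) = exp(-r*dt) * [p*3.977167 + (1-p)*1.832357] = 2.912164; exercise = 2.880000; V(2,1) = max -> 2.912164
  V(2,2) = exp(-r*dt) * [p*1.832357 + (1-p)*0.000000] = 0.924979; exercise = 0.832001; V(2,2) = max -> 0.924979
  V(1,0) = exp(-r*dt) * [p*5.158362 + (1-p)*2.912164] = 4.041443; exercise = 3.977167; V(1,0) = max -> 4.041443
  V(1,1) = exp(-r*dt) * [p*2.912164 + (1-p)*0.924979] = 1.926652; exercise = 1.832357; V(1,1) = max -> 1.926652
  V(0,0) = exp(-r*dt) * [p*4.041443 + (1-p)*1.926652] = 2.991156; exercise = 2.880000; V(0,0) = max -> 2.991156

Answer: Price = V(0,0) = 2.9912


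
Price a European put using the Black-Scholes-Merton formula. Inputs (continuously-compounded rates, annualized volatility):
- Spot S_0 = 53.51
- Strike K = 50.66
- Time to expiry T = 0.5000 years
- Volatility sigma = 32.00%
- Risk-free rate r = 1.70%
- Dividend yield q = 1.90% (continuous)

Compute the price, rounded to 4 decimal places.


d1 = (ln(S/K) + (r - q + 0.5*sigma^2) * T) / (sigma * sqrt(T)) = 0.35060081
d2 = d1 - sigma * sqrt(T) = 0.12432664
exp(-rT) = 0.99153602; exp(-qT) = 0.99054498
P = K * exp(-rT) * N(-d2) - S_0 * exp(-qT) * N(-d1)
N(-d1) = 0.36294392; N(-d2) = 0.45052833
P = 50.6600 * 0.99153602 * 0.45052833 - 53.5100 * 0.99054498 * 0.36294392 = 3.3931

Answer: Price = 3.3931


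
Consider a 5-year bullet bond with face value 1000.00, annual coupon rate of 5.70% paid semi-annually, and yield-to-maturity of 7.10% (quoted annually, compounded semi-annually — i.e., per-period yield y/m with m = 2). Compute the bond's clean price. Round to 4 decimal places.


Coupon per period c = face * coupon_rate / m = 28.500000
Periods per year m = 2; per-period yield y/m = 0.035500
Number of cashflows N = 10
Cashflows (t years, CF_t, discount factor 1/(1+y/m)^(m*t), PV):
  t = 0.5000: CF_t = 28.500000, DF = 0.965717, PV = 27.522936
  t = 1.0000: CF_t = 28.500000, DF = 0.932609, PV = 26.579368
  t = 1.5000: CF_t = 28.500000, DF = 0.900637, PV = 25.668149
  t = 2.0000: CF_t = 28.500000, DF = 0.869760, PV = 24.788169
  t = 2.5000: CF_t = 28.500000, DF = 0.839942, PV = 23.938357
  t = 3.0000: CF_t = 28.500000, DF = 0.811147, PV = 23.117680
  t = 3.5000: CF_t = 28.500000, DF = 0.783338, PV = 22.325137
  t = 4.0000: CF_t = 28.500000, DF = 0.756483, PV = 21.559766
  t = 4.5000: CF_t = 28.500000, DF = 0.730549, PV = 20.820633
  t = 5.0000: CF_t = 1028.500000, DF = 0.705503, PV = 725.610007
Price P = sum_t PV_t = 941.930202

Answer: Price = 941.9302


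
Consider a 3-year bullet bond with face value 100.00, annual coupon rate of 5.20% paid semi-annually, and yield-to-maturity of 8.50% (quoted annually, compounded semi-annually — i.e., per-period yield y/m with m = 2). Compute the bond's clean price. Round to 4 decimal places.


Coupon per period c = face * coupon_rate / m = 2.600000
Periods per year m = 2; per-period yield y/m = 0.042500
Number of cashflows N = 6
Cashflows (t years, CF_t, discount factor 1/(1+y/m)^(m*t), PV):
  t = 0.5000: CF_t = 2.600000, DF = 0.959233, PV = 2.494005
  t = 1.0000: CF_t = 2.600000, DF = 0.920127, PV = 2.392331
  t = 1.5000: CF_t = 2.600000, DF = 0.882616, PV = 2.294802
  t = 2.0000: CF_t = 2.600000, DF = 0.846634, PV = 2.201249
  t = 2.5000: CF_t = 2.600000, DF = 0.812119, PV = 2.111509
  t = 3.0000: CF_t = 102.600000, DF = 0.779011, PV = 79.926534
Price P = sum_t PV_t = 91.420429

Answer: Price = 91.4204


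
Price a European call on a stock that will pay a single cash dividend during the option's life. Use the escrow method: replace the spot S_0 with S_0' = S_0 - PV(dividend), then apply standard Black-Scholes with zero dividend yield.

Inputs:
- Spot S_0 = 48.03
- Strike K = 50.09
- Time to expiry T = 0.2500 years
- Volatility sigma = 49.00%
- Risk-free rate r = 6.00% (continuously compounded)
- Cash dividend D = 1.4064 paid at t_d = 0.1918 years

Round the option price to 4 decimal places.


Answer: Price = 3.4494

Derivation:
PV(D) = D * exp(-r * t_d) = 1.4064 * 0.98855796 = 1.39030792
S_0' = S_0 - PV(D) = 48.0300 - 1.39030792 = 46.63969208
d1 = (ln(S_0'/K) + (r + sigma^2/2)*T) / (sigma*sqrt(T)) = -0.10757938
d2 = d1 - sigma*sqrt(T) = -0.35257938
exp(-rT) = 0.98511194
N(d1) = 0.45716468; N(d2) = 0.36220190
C = S_0' * N(d1) - K * exp(-rT) * N(d2) = 46.63969208 * 0.45716468 - 50.0900 * 0.98511194 * 0.36220190 = 3.4494


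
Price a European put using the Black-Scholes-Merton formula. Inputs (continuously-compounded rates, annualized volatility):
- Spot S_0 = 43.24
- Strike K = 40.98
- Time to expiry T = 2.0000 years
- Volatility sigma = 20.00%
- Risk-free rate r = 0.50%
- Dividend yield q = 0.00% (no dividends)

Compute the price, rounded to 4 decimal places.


d1 = (ln(S/K) + (r - q + 0.5*sigma^2) * T) / (sigma * sqrt(T)) = 0.36657070
d2 = d1 - sigma * sqrt(T) = 0.08372798
exp(-rT) = 0.99004983; exp(-qT) = 1.00000000
P = K * exp(-rT) * N(-d2) - S_0 * exp(-qT) * N(-d1)
N(-d1) = 0.35696964; N(-d2) = 0.46663635
P = 40.9800 * 0.99004983 * 0.46663635 - 43.2400 * 1.00000000 * 0.35696964 = 3.4971

Answer: Price = 3.4971


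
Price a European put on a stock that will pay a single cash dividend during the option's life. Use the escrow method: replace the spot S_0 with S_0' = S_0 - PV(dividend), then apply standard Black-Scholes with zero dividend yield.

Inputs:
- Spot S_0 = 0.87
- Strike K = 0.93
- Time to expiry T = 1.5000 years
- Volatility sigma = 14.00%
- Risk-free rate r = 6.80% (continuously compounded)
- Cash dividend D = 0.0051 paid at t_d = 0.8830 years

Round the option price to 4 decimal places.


PV(D) = D * exp(-r * t_d) = 0.0051 * 0.94172310 = 0.00480279
S_0' = S_0 - PV(D) = 0.8700 - 0.00480279 = 0.86519721
d1 = (ln(S_0'/K) + (r + sigma^2/2)*T) / (sigma*sqrt(T)) = 0.25937114
d2 = d1 - sigma*sqrt(T) = 0.08790686
exp(-rT) = 0.90302955
N(-d1) = 0.39767445; N(-d2) = 0.46497535
P = K * exp(-rT) * N(-d2) - S_0' * N(-d1) = 0.9300 * 0.90302955 * 0.46497535 - 0.86519721 * 0.39767445 = 0.0464

Answer: Price = 0.0464


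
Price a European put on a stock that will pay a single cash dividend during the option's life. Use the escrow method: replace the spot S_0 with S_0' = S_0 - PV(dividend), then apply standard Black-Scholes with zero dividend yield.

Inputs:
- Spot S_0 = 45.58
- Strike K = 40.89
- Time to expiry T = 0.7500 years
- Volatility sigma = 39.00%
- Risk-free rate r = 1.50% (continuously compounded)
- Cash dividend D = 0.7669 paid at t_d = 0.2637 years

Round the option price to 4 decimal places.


Answer: Price = 3.7850

Derivation:
PV(D) = D * exp(-r * t_d) = 0.7669 * 0.99605231 = 0.76387252
S_0' = S_0 - PV(D) = 45.5800 - 0.76387252 = 44.81612748
d1 = (ln(S_0'/K) + (r + sigma^2/2)*T) / (sigma*sqrt(T)) = 0.47363456
d2 = d1 - sigma*sqrt(T) = 0.13588465
exp(-rT) = 0.98881304
N(-d1) = 0.31788026; N(-d2) = 0.44595623
P = K * exp(-rT) * N(-d2) - S_0' * N(-d1) = 40.8900 * 0.98881304 * 0.44595623 - 44.81612748 * 0.31788026 = 3.7850


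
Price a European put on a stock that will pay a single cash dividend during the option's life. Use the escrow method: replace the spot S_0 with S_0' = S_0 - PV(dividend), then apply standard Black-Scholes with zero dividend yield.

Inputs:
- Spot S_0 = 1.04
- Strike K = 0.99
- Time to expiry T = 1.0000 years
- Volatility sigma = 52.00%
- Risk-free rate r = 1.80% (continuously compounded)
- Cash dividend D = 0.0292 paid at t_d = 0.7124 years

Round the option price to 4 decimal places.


PV(D) = D * exp(-r * t_d) = 0.0292 * 0.98725867 = 0.02882795
S_0' = S_0 - PV(D) = 1.0400 - 0.02882795 = 1.01117205
d1 = (ln(S_0'/K) + (r + sigma^2/2)*T) / (sigma*sqrt(T)) = 0.33530853
d2 = d1 - sigma*sqrt(T) = -0.18469147
exp(-rT) = 0.98216103
N(-d1) = 0.36869618; N(-d2) = 0.57326448
P = K * exp(-rT) * N(-d2) - S_0' * N(-d1) = 0.9900 * 0.98216103 * 0.57326448 - 1.01117205 * 0.36869618 = 0.1846

Answer: Price = 0.1846


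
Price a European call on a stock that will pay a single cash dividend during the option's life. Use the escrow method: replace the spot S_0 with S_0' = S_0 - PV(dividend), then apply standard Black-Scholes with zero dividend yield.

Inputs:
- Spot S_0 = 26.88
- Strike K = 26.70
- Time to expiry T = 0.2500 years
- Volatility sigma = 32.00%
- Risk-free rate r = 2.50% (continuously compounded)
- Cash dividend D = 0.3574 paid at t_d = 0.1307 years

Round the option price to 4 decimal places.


Answer: Price = 1.6866

Derivation:
PV(D) = D * exp(-r * t_d) = 0.3574 * 0.99673783 = 0.35623410
S_0' = S_0 - PV(D) = 26.8800 - 0.35623410 = 26.52376590
d1 = (ln(S_0'/K) + (r + sigma^2/2)*T) / (sigma*sqrt(T)) = 0.07767245
d2 = d1 - sigma*sqrt(T) = -0.08232755
exp(-rT) = 0.99376949
N(d1) = 0.53095570; N(d2) = 0.46719312
C = S_0' * N(d1) - K * exp(-rT) * N(d2) = 26.52376590 * 0.53095570 - 26.7000 * 0.99376949 * 0.46719312 = 1.6866


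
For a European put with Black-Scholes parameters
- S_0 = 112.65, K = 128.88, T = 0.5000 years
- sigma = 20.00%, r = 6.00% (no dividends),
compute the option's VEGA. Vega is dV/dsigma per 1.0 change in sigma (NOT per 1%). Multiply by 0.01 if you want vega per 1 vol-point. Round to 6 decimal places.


Answer: Vega = 25.407976

Derivation:
d1 = -0.6688952398; d2 = -0.8103165960
phi(d1) = 0.3189729570; exp(-qT) = 1.0000000000; exp(-rT) = 0.9704455335
Vega = S * exp(-qT) * phi(d1) * sqrt(T) = 112.6500 * 1.0000000000 * 0.3189729570 * 0.7071067812 = 25.407976


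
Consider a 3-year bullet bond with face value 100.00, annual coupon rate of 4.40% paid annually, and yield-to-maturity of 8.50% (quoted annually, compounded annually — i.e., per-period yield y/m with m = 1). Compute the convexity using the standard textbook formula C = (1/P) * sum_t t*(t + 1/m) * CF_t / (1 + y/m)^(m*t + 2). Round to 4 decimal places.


Coupon per period c = face * coupon_rate / m = 4.400000
Periods per year m = 1; per-period yield y/m = 0.085000
Number of cashflows N = 3
Cashflows (t years, CF_t, discount factor 1/(1+y/m)^(m*t), PV):
  t = 1.0000: CF_t = 4.400000, DF = 0.921659, PV = 4.055300
  t = 2.0000: CF_t = 4.400000, DF = 0.849455, PV = 3.737603
  t = 3.0000: CF_t = 104.400000, DF = 0.782908, PV = 81.735605
Price P = sum_t PV_t = 89.528508
Convexity numerator sum_t t*(t + 1/m) * CF_t / (1+y/m)^(m*t + 2):
  t = 1.0000: term = 6.889591
  t = 2.0000: term = 19.049561
  t = 3.0000: term = 833.168906
Convexity = (1/P) * sum = 859.108059 / 89.528508 = 9.595916

Answer: Convexity = 9.5959
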